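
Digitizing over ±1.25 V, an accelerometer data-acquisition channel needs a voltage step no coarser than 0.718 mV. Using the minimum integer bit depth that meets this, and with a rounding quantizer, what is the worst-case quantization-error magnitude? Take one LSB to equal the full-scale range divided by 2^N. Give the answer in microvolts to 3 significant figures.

Range = 1.25 − (-1.25) = 2.5 V.
Levels needed ≥ 2.5/0.718 mV = 3482. 2^12 = 4096 suffices, so N_min = 12.
One LSB is 2.5 V / 4096 = 0.61035 mV.
Half an LSB is 305 µV.

305 µV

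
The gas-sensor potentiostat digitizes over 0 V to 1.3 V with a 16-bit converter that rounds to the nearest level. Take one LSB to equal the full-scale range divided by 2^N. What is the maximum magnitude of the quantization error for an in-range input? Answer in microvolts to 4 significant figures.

9.918 µV

Full-scale range = 1.3 V.
One LSB is 1.3 V / 65536 = 19.8364 µV.
Worst-case error for round-to-nearest is half an LSB: 9.918 µV.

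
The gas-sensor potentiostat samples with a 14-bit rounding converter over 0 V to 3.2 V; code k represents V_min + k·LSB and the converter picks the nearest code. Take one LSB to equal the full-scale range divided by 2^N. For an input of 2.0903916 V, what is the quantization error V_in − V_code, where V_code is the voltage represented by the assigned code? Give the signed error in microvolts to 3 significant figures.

Range is 3.2 V. LSB = 3.2 V / 2^14 ≈ 195.3 µV.
(V_in − V_min)/LSB = (2.0903916 − (0)) × 16384/3.2 = 10702.8050 → nearest code k = 10703.
V_code = 0 + (10703/16384) × 3.2 = 2.0904296875 V.
Error = V_in − V_code = 2.0903916 − (2.0904296875) = −38.1 µV.

−38.1 µV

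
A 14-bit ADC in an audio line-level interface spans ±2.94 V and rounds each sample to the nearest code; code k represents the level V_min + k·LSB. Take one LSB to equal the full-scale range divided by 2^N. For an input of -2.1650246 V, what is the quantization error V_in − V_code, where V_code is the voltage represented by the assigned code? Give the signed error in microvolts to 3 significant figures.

The full-scale span is 2.94 − (-2.94) = 5.88 V. LSB = 5.88 V / 2^14 ≈ 358.9 µV.
(V_in − V_min)/LSB = (-2.1650246 − (-2.94)) × 16384/5.88 = 2159.3872 → nearest code k = 2159.
V_code = -2.94 + (2159/16384) × 5.88 = -2.1651635742 V.
V_in − V_code = -2.1650246 − (-2.1651635742) = +139 µV.

+139 µV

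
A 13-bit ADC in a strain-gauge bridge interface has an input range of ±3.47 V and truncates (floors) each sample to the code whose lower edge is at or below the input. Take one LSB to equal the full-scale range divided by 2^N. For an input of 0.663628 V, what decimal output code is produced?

4879

Full-scale range = 3.47 V − (-3.47 V) = 6.94 V. LSB = 6.94 V / 2^13 ≈ 0.8472 mV.
(V_in − V_min) × 2^13/range = (0.663628 − (-3.47)) × 8192/6.94 = 4879.349.
Floor → code = 4879.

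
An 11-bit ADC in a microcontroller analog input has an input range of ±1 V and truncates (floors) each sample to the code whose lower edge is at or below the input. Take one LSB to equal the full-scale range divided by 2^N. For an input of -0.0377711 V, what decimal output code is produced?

Range = 1 − (-1) = 2 V. LSB = 2 V / 2^11 ≈ 0.9766 mV.
(V_in − V_min) × 2^11/range = (-0.0377711 − (-1)) × 2048/2 = 985.322.
Floor → code = 985.

985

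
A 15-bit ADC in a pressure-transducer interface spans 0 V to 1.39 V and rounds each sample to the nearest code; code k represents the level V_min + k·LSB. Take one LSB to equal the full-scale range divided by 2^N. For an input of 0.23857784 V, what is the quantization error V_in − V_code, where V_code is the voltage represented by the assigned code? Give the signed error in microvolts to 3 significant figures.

V_FS = 1.39 V. LSB = 1.39 V / 2^15 ≈ 42.42 µV.
Position in LSBs: (0.23857784 − (0)) × 32768/1.39 = 5624.2580; rounding gives k = 5624.
Reconstructed level: 0 + 5624 × 1.39/32768 V = 0.23856689453 V.
V_in − V_code = 0.23857784 − (0.23856689453) = +10.9 µV.

+10.9 µV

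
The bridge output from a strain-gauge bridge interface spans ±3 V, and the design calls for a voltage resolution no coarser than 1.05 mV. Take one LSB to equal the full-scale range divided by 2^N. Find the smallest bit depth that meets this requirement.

Range = 3 − (-3) = 6 V.
Need 2^N ≥ 6 V / 1.05 mV = 5714 → N_min = 13.

13 bits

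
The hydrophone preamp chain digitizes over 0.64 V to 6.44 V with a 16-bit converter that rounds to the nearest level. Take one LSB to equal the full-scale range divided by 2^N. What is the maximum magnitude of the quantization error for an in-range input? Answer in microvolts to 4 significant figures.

Range = 6.44 − (0.64) = 5.8 V.
LSB = 5.8 V ÷ 2^16 = 5.8/65536 V = 88.5010 µV.
|e|_max = LSB/2 = 44.25 µV.

44.25 µV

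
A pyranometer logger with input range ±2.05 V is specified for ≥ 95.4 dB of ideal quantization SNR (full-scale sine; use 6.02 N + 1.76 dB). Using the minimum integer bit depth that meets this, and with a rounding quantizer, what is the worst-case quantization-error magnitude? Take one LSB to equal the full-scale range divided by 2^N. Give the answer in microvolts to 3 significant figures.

31.3 µV

Range = 2.05 − (-2.05) = 4.1 V.
Required N = ⌈(95.4 − 1.76)/6.02⌉ = ⌈15.555⌉ = 16.
LSB = 4.1 V / 2^16 = 62.561 µV.
Max error for round-to-nearest is LSB/2 = 31.3 µV.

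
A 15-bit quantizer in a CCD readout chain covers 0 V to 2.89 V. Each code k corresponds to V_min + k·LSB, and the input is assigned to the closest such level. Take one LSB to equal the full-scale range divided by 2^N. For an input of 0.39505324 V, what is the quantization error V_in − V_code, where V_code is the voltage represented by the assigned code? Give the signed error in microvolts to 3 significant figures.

+24.2 µV

Range is 2.89 V. LSB = 2.89 V / 2^15 ≈ 88.20 µV.
(V_in − V_min)/LSB = (0.39505324 − (0)) × 32768/2.89 = 4479.2749 → nearest code k = 4479.
V_code = V_min + k × range/2^15 = 0 + 4479 × 2.89/32768 = 0.39502899170 V.
Error = V_in − V_code = 0.39505324 − (0.39502899170) = +24.2 µV.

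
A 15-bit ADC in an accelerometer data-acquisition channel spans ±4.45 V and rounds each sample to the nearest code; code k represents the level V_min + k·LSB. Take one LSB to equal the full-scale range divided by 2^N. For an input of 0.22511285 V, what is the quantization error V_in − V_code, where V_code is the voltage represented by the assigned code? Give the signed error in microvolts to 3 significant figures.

Full-scale range = 4.45 V − (-4.45 V) = 8.9 V. LSB = 8.9 V / 2^15 ≈ 271.6 µV.
(0.22511285 − (-4.45)) / LSB = 4.67511285 × 32768/8.9 = 17212.8200. Nearest integer: k = 17213.
V_code = -4.45 + (17213/32768) × 8.9 = 0.22516174316 V.
e = 0.22511285 − (0.22516174316) = −48.9 µV.

−48.9 µV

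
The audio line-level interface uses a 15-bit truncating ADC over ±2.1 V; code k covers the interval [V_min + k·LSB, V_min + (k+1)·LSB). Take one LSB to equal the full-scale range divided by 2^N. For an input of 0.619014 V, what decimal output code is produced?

The full-scale span is 2.1 − (-2.1) = 4.2 V. LSB = 4.2 V / 2^15 ≈ 128.2 µV.
V_in − V_min = 0.619014 − (-2.1) = 2.719014 V.
Divide by LSB: 2.719014 × 32768/4.2 = 21213.4883.
Truncating gives code 21213.

21213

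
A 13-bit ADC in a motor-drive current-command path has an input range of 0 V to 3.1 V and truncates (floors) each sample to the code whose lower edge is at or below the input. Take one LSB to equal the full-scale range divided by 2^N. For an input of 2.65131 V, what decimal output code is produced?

7006

V_FS = 3.1 V. LSB = 3.1 V / 2^13 ≈ 378.4 µV.
code = ⌊(V_in − V_min)/LSB⌋ = ⌊(V_in − V_min) × 2^13 / range⌋
     = ⌊(2.65131 − (0)) × 8192 / 3.1⌋ = ⌊2.65131 × 8192/3.1⌋
     = ⌊7006.300⌋ = 7006.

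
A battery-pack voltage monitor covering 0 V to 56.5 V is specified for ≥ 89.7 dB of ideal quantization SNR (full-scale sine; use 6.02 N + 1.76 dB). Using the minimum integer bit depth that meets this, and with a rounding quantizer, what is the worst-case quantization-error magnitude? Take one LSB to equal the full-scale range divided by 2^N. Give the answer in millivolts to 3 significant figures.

Full-scale range = 56.5 V.
N ≥ (89.7 − 1.76)/6.02 = 14.608 → N_min = 15.
LSB = 56.5 V ÷ 2^15 = 56.5/32768 V = 1.7242 mV.
Half an LSB is 0.862 mV.

0.862 mV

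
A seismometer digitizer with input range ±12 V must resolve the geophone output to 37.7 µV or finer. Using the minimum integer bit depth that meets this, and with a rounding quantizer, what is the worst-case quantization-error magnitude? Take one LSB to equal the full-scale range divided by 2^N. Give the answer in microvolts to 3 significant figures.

Full-scale range = 12 V − (-12 V) = 24 V.
Levels needed ≥ 24/37.7 µV = 636600. 2^20 = 1048576 suffices, so N_min = 20.
LSB = 24 V ÷ 2^20 = 24/1048576 V = 22.888 µV.
Half an LSB is 11.4 µV.

11.4 µV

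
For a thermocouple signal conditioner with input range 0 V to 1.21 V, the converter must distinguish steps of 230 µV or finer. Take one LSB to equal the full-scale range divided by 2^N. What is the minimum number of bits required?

V_FS = 1.21 V.
Levels needed ≥ 1.21/230 µV = 5261. 2^13 = 8192 suffices, so N_min = 13.

13 bits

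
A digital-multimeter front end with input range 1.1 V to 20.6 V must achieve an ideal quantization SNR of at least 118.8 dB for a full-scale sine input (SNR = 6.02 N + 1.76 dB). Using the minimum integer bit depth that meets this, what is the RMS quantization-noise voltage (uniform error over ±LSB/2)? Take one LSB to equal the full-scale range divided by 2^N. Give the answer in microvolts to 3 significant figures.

Full-scale range = 20.6 V − (1.1 V) = 19.5 V.
N ≥ (118.8 − 1.76)/6.02 = 19.442 → N_min = 20.
LSB = 19.5 V / 2^20 = 18.597 µV.
RMS noise = LSB/√12 = 5.37 µV.

5.37 µV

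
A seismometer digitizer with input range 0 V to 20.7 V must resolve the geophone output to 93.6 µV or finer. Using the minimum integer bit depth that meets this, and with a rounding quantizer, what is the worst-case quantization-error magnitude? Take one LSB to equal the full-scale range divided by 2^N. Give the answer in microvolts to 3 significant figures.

39.5 µV

Range is 20.7 V.
20.7 V / 93.6 µV = 221200. Since 2^17 = 131072 and 2^18 = 262144, N = 18.
One LSB is 20.7 V / 262144 = 78.964 µV.
Max error for round-to-nearest is LSB/2 = 39.5 µV.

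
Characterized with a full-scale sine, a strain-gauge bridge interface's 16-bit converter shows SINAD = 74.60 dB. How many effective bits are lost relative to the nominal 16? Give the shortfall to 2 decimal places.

ENOB = (SINAD − 1.76)/6.02 = (74.60 − 1.76)/6.02 = 12.0997 bits.
Shortfall = 16 − 12.0997 = 3.9003 bits.

3.90 bits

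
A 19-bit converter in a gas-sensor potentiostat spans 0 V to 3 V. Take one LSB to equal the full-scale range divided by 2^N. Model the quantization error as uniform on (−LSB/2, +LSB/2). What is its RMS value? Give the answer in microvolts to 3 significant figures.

V_FS = 3 V.
Step size = 3/524288 V = 5.7220 µV.
For a uniform distribution on [−LSB/2, +LSB/2], V_rms = LSB/√12 = 5.7220 µV/3.4641 = 1.65 µV.

1.65 µV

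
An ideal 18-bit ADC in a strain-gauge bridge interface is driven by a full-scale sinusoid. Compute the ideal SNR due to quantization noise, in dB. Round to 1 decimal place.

110.1 dB

For an ideal N-bit converter with full-scale sine input, SNR = 6.02 N + 1.76 dB. SNR = 6.02 × 18 + 1.76 = 108.36 + 1.76 = 110.12 dB.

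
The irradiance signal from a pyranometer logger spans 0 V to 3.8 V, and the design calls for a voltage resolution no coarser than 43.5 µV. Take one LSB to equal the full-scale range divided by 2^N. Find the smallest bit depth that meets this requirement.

17 bits

Range is 3.8 V.
3.8 V / 43.5 µV = 87360. Since 2^16 = 65536 and 2^17 = 131072, N = 17.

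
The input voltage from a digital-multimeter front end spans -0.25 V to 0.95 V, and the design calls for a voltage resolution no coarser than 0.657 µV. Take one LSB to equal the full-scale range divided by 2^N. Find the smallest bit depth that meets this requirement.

21 bits

Span: 0.95 V − (-0.25 V) = 1.2 V.
Required number of levels: 1.2/0.657 µV = 1.8265e6; smallest N with 2^N ≥ that is 21.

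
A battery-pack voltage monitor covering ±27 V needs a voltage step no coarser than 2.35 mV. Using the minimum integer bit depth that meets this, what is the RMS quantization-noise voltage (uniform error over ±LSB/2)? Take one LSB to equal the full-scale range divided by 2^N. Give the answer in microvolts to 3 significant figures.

Span: 27 V − (-27 V) = 54 V.
Required number of levels: 54/2.35 mV = 22979; smallest N with 2^N ≥ that is 15.
LSB = 54 V / 2^15 = 1.6479 mV.
V_rms = LSB/√12 = 476 µV.

476 µV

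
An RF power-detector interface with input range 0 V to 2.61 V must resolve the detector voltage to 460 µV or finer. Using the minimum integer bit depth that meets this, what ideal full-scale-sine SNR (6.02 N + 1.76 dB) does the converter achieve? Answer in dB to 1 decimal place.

80.0 dB

Range is 2.61 V.
2.61 V / 460 µV = 5674. Since 2^12 = 4096 and 2^13 = 8192, N = 13.
SNR = 6.02 × 13 + 1.76 = 80.02 dB.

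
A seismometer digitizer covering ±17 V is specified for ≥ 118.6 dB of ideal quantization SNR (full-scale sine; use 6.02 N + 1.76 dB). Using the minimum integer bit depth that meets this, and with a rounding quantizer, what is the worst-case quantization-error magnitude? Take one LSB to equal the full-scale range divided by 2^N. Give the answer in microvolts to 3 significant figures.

16.2 µV

Range = 17 − (-17) = 34 V.
N ≥ (118.6 − 1.76)/6.02 = 19.409 → N_min = 20.
LSB = 34 V / 2^20 = 32.425 µV.
|e|_max = LSB/2 = 16.2 µV.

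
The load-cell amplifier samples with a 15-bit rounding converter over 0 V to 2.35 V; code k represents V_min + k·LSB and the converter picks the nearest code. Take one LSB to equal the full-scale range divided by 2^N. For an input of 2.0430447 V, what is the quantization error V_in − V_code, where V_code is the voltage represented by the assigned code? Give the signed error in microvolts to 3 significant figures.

−9.50 µV

Full-scale range = 2.35 V. LSB = 2.35 V / 2^15 ≈ 71.72 µV.
Position in LSBs: (2.0430447 − (0)) × 32768/2.35 = 28487.8675; rounding gives k = 28488.
V_code = 0 + (28488/32768) × 2.35 = 2.0430541992 V.
V_in − V_code = 2.0430447 − (2.0430541992) = −9.50 µV.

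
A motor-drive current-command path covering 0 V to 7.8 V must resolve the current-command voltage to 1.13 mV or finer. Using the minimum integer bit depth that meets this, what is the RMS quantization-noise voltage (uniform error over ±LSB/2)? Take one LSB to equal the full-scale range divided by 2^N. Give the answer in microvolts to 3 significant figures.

Full-scale range = 7.8 V.
7.8 V / 1.13 mV = 6903. Since 2^12 = 4096 and 2^13 = 8192, N = 13.
One LSB is 7.8 V / 8192 = 0.95215 mV.
RMS noise = LSB/√12 = 275 µV.

275 µV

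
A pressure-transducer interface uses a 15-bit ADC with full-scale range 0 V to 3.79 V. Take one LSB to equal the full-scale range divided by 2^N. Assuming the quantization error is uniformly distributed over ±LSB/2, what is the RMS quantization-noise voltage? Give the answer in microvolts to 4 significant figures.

33.39 µV

V_FS = 3.79 V.
One LSB is 3.79 V / 32768 = 115.662 µV.
For a uniform distribution on [−LSB/2, +LSB/2], V_rms = LSB/√12 = 115.662 µV/3.4641 = 33.39 µV.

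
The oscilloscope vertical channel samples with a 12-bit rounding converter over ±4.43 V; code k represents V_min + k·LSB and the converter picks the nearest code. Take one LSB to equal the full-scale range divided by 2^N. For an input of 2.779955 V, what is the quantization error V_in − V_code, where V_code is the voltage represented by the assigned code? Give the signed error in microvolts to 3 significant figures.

+390 µV

Span: 4.43 V − (-4.43 V) = 8.86 V. LSB = 8.86 V / 2^12 ≈ 2.163 mV.
(V_in − V_min)/LSB = (2.779955 − (-4.43)) × 4096/8.86 = 3333.1801 → nearest code k = 3333.
V_code = V_min + k × range/2^12 = -4.43 + 3333 × 8.86/4096 = 2.779565430 V.
e = 2.779955 − (2.779565430) = +390 µV.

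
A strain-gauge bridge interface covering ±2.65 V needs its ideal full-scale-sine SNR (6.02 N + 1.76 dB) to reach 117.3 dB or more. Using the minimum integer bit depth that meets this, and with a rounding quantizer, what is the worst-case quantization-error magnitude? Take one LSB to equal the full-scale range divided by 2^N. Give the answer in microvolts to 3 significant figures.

2.53 µV

Span: 2.65 V − (-2.65 V) = 5.3 V.
Required N = ⌈(117.3 − 1.76)/6.02⌉ = ⌈19.193⌉ = 20.
LSB = 5.3 V ÷ 2^20 = 5.3/1048576 V = 5.0545 µV.
|e|_max = LSB/2 = 2.53 µV.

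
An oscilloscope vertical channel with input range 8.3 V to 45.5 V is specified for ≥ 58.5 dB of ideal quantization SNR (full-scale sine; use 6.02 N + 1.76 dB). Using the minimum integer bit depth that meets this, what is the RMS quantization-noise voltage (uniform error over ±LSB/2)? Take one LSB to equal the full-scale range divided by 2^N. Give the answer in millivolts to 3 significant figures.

Span: 45.5 V − (8.3 V) = 37.2 V.
Required N = ⌈(58.5 − 1.76)/6.02⌉ = ⌈9.425⌉ = 10.
LSB = 37.2 V / 2^10 = 36.328 mV.
σ_q = LSB/√12 = 36.328 mV/3.4641 = 10.5 mV.

10.5 mV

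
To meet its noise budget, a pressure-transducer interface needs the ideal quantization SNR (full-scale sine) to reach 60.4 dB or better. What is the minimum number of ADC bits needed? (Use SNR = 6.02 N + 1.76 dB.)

Required N = ⌈(60.4 − 1.76)/6.02⌉ = ⌈9.741⌉ = 10.

10 bits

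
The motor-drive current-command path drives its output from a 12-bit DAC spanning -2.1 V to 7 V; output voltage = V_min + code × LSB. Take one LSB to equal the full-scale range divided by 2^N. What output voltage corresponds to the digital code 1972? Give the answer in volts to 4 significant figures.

Span: 7 V − (-2.1 V) = 9.1 V. LSB = 9.1 V / 2^12.
V_out = V_min + code × LSB = -2.1 V + 1972 × 9.1 V / 4096
      = -2.1 V + 4.38115 V = 2.28115 V.

2.281 V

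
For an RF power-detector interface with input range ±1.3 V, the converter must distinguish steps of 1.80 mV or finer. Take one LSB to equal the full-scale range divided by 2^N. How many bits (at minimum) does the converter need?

Full-scale range = 1.3 V − (-1.3 V) = 2.6 V.
Need 2^N ≥ 2.6 V / 1.80 mV = 1444 → N_min = 11.

11 bits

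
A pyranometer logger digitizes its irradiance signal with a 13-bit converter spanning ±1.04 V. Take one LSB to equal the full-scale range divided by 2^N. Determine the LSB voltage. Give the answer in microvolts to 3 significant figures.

254 µV

The full-scale span is 1.04 − (-1.04) = 2.08 V.
Number of codes = 2^13 = 8192.
One LSB is 2.08 V / 8192 = 254 µV.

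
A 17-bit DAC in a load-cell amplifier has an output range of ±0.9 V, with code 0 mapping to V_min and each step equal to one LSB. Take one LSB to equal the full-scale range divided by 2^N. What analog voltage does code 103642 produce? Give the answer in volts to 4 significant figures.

0.5233 V

Range = 0.9 − (-0.9) = 1.8 V. LSB = 1.8 V / 2^17.
Output = V_min + (103642/131072) × range = -0.9 + 0.790726 × 1.8 V
      = -0.9 V + 1.42331 V = 0.523306 V.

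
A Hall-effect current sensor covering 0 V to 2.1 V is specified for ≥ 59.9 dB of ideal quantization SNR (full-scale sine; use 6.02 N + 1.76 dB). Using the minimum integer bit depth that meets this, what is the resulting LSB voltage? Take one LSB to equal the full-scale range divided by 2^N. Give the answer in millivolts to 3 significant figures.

2.05 mV

Range is 2.1 V.
N ≥ (59.9 − 1.76)/6.02 = 9.658 → N_min = 10.
Step size = 2.1/1024 V = 2.05 mV.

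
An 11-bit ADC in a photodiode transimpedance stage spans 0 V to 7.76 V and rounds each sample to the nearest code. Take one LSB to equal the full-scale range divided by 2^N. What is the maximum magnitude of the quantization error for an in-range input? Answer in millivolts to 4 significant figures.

Full-scale range = 7.76 V.
LSB = 7.76 V / 2^11 = 3.78906 mV.
Worst-case error for round-to-nearest is half an LSB: 1.895 mV.

1.895 mV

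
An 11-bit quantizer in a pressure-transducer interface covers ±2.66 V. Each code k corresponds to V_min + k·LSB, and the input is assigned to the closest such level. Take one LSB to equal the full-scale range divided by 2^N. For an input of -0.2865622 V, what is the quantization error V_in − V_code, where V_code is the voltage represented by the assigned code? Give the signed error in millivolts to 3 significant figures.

Full-scale range = 2.66 V − (-2.66 V) = 5.32 V. LSB = 5.32 V / 2^11 ≈ 2.598 mV.
(-0.2865622 − (-2.66)) / LSB = 2.3734378 × 2048/5.32 = 913.6843. Nearest integer: k = 914.
V_code = V_min + k × range/2^11 = -2.66 + 914 × 5.32/2048 = -0.2857421875 V.
V_in − V_code = -0.2865622 − (-0.2857421875) = −0.820 mV.

−0.820 mV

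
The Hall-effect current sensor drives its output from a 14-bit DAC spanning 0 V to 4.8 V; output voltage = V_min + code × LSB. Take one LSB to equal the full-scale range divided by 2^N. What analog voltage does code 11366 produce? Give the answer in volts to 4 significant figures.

Range is 4.8 V. LSB = 4.8 V / 2^14.
V_out = V_min + code × LSB = 0 V + 11366 × 4.8 V / 16384
      = 0 V + 3.32988 V = 3.32988 V.

3.330 V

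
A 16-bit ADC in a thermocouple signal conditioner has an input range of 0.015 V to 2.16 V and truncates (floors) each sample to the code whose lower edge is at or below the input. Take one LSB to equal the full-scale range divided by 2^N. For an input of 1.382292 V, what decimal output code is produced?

41774

Full-scale range = 2.16 V − (0.015 V) = 2.145 V. LSB = 2.145 V / 2^16 ≈ 32.73 µV.
V_in − V_min = 1.382292 − (0.015) = 1.367292 V.
Divide by LSB: 1.367292 × 65536/2.145 = 41774.7546.
Truncating gives code 41774.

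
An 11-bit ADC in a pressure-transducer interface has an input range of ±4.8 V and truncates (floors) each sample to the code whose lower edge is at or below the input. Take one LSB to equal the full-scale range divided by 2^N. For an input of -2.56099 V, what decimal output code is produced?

Full-scale range = 4.8 V − (-4.8 V) = 9.6 V. LSB = 9.6 V / 2^11 ≈ 4.688 mV.
(V_in − V_min) × 2^11/range = (-2.56099 − (-4.8)) × 2048/9.6 = 477.655.
Floor → code = 477.

477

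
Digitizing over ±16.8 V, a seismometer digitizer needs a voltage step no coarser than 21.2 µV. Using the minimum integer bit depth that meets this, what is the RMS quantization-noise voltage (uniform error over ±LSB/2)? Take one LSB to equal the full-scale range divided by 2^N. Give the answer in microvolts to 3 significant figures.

4.63 µV

Full-scale range = 16.8 V − (-16.8 V) = 33.6 V.
33.6 V / 21.2 µV = 1.585e6. Since 2^20 = 1048576 and 2^21 = 2097152, N = 21.
Step size = 33.6/2097152 V = 16.022 µV.
σ_q = LSB/√12 = 16.022 µV/3.4641 = 4.63 µV.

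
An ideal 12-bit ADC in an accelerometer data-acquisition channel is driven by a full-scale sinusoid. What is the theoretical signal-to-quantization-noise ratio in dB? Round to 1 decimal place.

For an ideal N-bit converter with full-scale sine input, SNR = 6.02 N + 1.76 dB. SNR = 6.02 × 12 + 1.76 = 72.24 + 1.76 = 74.00 dB.

74.0 dB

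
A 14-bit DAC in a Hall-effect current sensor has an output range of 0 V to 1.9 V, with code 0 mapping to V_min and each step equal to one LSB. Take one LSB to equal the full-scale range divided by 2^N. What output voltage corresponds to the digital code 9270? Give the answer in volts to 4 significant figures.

1.075 V

Range is 1.9 V. LSB = 1.9 V / 2^14.
Output = V_min + (9270/16384) × range = 0 + 0.565796 × 1.9 V
      = 0 V + 1.07501 V = 1.07501 V.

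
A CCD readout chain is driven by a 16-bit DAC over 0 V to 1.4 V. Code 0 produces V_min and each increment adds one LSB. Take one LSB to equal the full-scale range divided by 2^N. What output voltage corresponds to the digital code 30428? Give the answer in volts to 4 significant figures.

0.6500 V

Range is 1.4 V. LSB = 1.4 V / 2^16.
Output = V_min + (30428/65536) × range = 0 + 0.464294 × 1.4 V
      = 0 + 0.650012 = 0.650012 V.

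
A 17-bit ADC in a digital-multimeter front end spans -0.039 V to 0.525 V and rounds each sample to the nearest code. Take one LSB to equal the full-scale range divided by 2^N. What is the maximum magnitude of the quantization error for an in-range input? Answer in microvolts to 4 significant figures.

2.151 µV

Range = 0.525 − (-0.039) = 0.564 V.
One LSB is 0.564 V / 131072 = 4.30298 µV.
A rounding quantizer has |error| ≤ LSB/2 = 2.151 µV.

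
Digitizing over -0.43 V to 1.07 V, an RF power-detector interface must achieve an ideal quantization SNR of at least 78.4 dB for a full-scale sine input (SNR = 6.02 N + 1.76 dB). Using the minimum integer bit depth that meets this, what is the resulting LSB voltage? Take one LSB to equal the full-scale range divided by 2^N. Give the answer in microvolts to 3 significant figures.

183 µV

Full-scale range = 1.07 V − (-0.43 V) = 1.5 V.
N ≥ (78.4 − 1.76)/6.02 = 12.731 → N_min = 13.
One LSB is 1.5 V / 8192 = 183 µV.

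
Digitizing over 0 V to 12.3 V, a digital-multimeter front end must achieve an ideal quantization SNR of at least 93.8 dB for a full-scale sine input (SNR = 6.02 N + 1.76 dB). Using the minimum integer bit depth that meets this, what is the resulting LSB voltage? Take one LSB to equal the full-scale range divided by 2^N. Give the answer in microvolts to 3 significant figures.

188 µV

Span = 12.3 V.
6.02 N + 1.76 ≥ 93.8 gives N ≥ 15.289, so the minimum integer is 16.
One LSB is 12.3 V / 65536 = 188 µV.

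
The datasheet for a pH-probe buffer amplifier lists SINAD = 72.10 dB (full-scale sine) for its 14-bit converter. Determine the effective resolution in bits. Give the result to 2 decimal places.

11.68 bits

ENOB = (SINAD − 1.76) / 6.02 = (72.10 − 1.76) / 6.02 = 70.34 / 6.02 = 11.6844.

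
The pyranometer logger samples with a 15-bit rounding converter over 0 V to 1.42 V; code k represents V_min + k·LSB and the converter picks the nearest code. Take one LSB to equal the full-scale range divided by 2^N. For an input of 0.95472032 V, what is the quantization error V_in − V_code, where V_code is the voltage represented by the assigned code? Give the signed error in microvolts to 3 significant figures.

V_FS = 1.42 V. LSB = 1.42 V / 2^15 ≈ 43.33 µV.
(0.95472032 − (0)) / LSB = 0.95472032 × 32768/1.42 = 22031.1799. Nearest integer: k = 22031.
V_code = V_min + k × range/2^15 = 0 + 22031 × 1.42/32768 = 0.95471252441 V.
e = 0.95472032 − (0.95471252441) = +7.80 µV.

+7.80 µV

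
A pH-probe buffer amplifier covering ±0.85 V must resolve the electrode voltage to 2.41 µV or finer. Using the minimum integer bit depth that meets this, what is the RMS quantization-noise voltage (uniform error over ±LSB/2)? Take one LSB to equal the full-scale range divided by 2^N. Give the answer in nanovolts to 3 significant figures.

468 nV

Full-scale range = 0.85 V − (-0.85 V) = 1.7 V.
Required number of levels: 1.7/2.41 µV = 705390; smallest N with 2^N ≥ that is 20.
One LSB is 1.7 V / 1048576 = 1.6212 µV.
RMS noise = LSB/√12 = 468 nV.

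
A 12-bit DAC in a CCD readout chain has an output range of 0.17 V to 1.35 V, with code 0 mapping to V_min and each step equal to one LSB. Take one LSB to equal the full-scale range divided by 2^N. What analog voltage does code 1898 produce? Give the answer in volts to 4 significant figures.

The full-scale span is 1.35 − (0.17) = 1.18 V. LSB = 1.18 V / 2^12.
Output = V_min + (1898/4096) × range = 0.17 + 0.463379 × 1.18 V
      = 0.17 V + 0.546787 V = 0.716787 V.

0.7168 V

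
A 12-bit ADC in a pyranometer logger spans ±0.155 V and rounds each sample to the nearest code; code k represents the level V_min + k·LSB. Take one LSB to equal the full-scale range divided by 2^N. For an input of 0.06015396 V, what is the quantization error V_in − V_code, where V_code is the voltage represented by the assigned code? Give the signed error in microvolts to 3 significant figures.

Range = 0.155 − (-0.155) = 0.31 V. LSB = 0.31 V / 2^12 ≈ 75.68 µV.
(0.06015396 − (-0.155)) / LSB = 0.21515396 × 4096/0.31 = 2842.8085. Nearest integer: k = 2843.
V_code = -0.155 + (2843/4096) × 0.31 = 0.06016845703 V.
e = 0.06015396 − (0.06016845703) = −14.5 µV.

−14.5 µV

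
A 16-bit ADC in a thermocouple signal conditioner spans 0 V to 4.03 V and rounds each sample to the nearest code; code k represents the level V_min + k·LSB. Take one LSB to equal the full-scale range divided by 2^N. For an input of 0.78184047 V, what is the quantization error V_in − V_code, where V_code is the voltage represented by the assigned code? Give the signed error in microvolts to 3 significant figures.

Range is 4.03 V. LSB = 4.03 V / 2^16 ≈ 61.49 µV.
(V_in − V_min)/LSB = (0.78184047 − (0)) × 65536/4.03 = 12714.3169 → nearest code k = 12714.
V_code = 0 + (12714/65536) × 4.03 = 0.78182098389 V.
V_in − V_code = 0.78184047 − (0.78182098389) = +19.5 µV.

+19.5 µV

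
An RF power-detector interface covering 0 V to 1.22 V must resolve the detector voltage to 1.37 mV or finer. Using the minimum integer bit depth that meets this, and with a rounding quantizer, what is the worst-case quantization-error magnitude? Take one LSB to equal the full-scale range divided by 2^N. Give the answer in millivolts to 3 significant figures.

Range is 1.22 V.
Required number of levels: 1.22/1.37 mV = 890.51; smallest N with 2^N ≥ that is 10.
LSB = 1.22 V ÷ 2^10 = 1.22/1024 V = 1.1914 mV.
Half an LSB is 0.596 mV.

0.596 mV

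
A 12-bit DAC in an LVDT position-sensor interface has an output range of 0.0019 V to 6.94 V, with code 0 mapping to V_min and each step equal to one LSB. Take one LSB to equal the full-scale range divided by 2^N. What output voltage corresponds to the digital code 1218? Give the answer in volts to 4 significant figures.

2.065 V

Full-scale range = 6.94 V − (0.0019 V) = 6.9381 V. LSB = 6.9381 V / 2^12.
V_out = 0.0019 + 1218 × (6.9381/4096) V
      = 0.0019 V + 2.06314 V = 2.06504 V.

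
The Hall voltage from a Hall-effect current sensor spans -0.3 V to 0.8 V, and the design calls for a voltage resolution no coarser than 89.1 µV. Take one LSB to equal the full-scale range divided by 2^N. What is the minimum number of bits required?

The full-scale span is 0.8 − (-0.3) = 1.1 V.
Need 2^N ≥ 1.1 V / 89.1 µV = 12350 → N_min = 14.

14 bits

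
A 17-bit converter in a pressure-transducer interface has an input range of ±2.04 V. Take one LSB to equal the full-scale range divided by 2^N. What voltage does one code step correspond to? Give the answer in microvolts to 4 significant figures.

Full-scale range = 2.04 V − (-2.04 V) = 4.08 V.
2^17 = 131072 levels.
One LSB is 4.08 V / 131072 = 31.13 µV.

31.13 µV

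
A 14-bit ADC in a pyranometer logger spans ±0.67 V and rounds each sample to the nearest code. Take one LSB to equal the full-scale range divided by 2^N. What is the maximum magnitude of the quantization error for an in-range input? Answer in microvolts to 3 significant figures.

Span: 0.67 V − (-0.67 V) = 1.34 V.
Step size = 1.34/16384 V = 81.787 µV.
Worst-case error for round-to-nearest is half an LSB: 40.9 µV.

40.9 µV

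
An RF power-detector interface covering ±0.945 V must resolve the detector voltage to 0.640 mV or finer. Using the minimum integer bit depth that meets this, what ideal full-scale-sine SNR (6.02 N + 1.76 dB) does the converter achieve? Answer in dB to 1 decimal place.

Range = 0.945 − (-0.945) = 1.89 V.
1.89 V / 0.640 mV = 2953. Since 2^11 = 2048 and 2^12 = 4096, N = 12.
6.02(12) + 1.76 = 74.00 dB.

74.0 dB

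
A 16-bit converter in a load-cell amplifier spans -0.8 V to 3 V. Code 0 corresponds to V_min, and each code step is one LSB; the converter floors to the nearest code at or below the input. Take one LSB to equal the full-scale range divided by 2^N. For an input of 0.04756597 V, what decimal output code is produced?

Span: 3 V − (-0.8 V) = 3.8 V. LSB = 3.8 V / 2^16 ≈ 57.98 µV.
code = ⌊(V_in − V_min)/LSB⌋ = ⌊(V_in − V_min) × 2^16 / range⌋
     = ⌊(0.04756597 − (-0.8)) × 65536 / 3.8⌋ = ⌊0.84756597 × 65536/3.8⌋
     = ⌊14617.390⌋ = 14617.

14617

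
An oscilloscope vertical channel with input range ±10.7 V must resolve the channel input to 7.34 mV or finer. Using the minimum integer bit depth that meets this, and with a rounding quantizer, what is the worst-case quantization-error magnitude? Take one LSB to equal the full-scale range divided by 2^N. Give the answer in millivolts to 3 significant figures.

2.61 mV

Range = 10.7 − (-10.7) = 21.4 V.
Required number of levels: 21.4/7.34 mV = 2915.5; smallest N with 2^N ≥ that is 12.
LSB = 21.4 V ÷ 2^12 = 21.4/4096 V = 5.2246 mV.
Half an LSB is 2.61 mV.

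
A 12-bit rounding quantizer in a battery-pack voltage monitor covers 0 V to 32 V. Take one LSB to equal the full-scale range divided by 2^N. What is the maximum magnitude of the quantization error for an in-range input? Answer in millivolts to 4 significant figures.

3.906 mV

V_FS = 32 V.
LSB = 32 V / 2^12 = 7.81250 mV.
|e|_max = LSB/2 = 3.906 mV.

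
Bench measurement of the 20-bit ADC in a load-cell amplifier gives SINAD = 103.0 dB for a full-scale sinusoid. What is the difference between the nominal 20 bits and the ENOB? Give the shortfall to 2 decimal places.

N_eff = (103.0 − 1.76)/6.02 = 16.8173 bits.
Lost resolution: 20 − 16.8173 = 3.1827 bits.

3.18 bits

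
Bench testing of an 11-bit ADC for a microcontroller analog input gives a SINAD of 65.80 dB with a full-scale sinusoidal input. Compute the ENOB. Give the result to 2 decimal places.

10.64 bits

(65.80 − 1.76) / 6.02 = 64.04/6.02 = 10.6379 effective bits.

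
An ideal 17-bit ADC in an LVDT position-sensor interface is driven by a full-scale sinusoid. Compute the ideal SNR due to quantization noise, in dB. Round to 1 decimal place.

104.1 dB

Ideal quantization SNR: 6.02 × 17 + 1.76 dB = 104.1 dB.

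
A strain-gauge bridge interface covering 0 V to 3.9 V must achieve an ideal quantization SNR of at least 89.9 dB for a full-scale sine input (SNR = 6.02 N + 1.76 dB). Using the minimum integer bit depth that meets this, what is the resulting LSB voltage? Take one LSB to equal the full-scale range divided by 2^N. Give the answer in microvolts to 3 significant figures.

Full-scale range = 3.9 V.
Solving 6.02 N ≥ 89.9 − 1.76: N ≥ 14.641. Round up → N = 15.
LSB = 3.9 V / 2^15 = 119 µV.

119 µV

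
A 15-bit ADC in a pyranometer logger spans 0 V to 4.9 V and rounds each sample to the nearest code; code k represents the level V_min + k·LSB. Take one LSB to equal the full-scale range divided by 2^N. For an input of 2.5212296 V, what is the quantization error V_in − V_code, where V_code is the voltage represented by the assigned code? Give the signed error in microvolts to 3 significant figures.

+50.4 µV

V_FS = 4.9 V. LSB = 4.9 V / 2^15 ≈ 149.5 µV.
Position in LSBs: (2.5212296 − (0)) × 32768/4.9 = 16860.3370; rounding gives k = 16860.
V_code = 0 + (16860/32768) × 4.9 = 2.5211791992 V.
e = 2.5212296 − (2.5211791992) = +50.4 µV.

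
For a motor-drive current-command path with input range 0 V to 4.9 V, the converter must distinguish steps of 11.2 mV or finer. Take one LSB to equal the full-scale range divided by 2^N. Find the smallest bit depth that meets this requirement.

Full-scale range = 4.9 V.
Levels needed ≥ 4.9/11.2 mV = 437.5. 2^9 = 512 suffices, so N_min = 9.

9 bits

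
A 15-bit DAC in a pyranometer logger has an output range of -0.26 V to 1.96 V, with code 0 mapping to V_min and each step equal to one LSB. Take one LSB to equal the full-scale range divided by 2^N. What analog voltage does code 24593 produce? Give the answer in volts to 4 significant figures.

1.406 V

Range = 1.96 − (-0.26) = 2.22 V. LSB = 2.22 V / 2^15.
V_out = -0.26 + 24593 × (2.22/32768) V
      = -0.26 + 1.66615 = 1.40615 V.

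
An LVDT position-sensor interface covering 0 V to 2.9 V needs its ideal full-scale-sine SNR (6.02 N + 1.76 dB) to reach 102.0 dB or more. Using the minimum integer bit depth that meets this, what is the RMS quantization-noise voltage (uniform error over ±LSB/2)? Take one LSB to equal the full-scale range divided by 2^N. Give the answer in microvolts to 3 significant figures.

V_FS = 2.9 V.
N ≥ (102.0 − 1.76)/6.02 = 16.651 → N_min = 17.
One LSB is 2.9 V / 131072 = 22.125 µV.
V_rms = LSB/√12 = 6.39 µV.

6.39 µV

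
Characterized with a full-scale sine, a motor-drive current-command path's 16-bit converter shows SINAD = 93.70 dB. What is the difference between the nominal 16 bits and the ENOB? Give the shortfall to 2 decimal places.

0.73 bits

N_eff = (93.70 − 1.76)/6.02 = 15.2724 bits.
16 − 15.2724 = 0.73 bits below nominal.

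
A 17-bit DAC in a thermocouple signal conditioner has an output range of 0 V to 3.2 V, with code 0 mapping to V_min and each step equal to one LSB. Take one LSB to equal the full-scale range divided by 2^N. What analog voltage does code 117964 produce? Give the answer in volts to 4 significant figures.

2.880 V

Range is 3.2 V. LSB = 3.2 V / 2^17.
V_out = 0 + 117964 × (3.2/131072) V
      = 0 V + 2.87998 V = 2.87998 V.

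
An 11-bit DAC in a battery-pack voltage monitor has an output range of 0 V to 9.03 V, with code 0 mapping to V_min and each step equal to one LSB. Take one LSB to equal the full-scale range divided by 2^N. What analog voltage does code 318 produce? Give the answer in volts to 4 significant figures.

1.402 V

Range is 9.03 V. LSB = 9.03 V / 2^11.
V_out = 0 + 318 × (9.03/2048) V
      = 0 + 1.40212 = 1.40212 V.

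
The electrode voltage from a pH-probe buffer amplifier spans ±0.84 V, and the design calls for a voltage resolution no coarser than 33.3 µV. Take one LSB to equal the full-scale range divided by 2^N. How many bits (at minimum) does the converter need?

16 bits

Full-scale range = 0.84 V − (-0.84 V) = 1.68 V.
Levels needed ≥ 1.68/33.3 µV = 50450. 2^16 = 65536 suffices, so N_min = 16.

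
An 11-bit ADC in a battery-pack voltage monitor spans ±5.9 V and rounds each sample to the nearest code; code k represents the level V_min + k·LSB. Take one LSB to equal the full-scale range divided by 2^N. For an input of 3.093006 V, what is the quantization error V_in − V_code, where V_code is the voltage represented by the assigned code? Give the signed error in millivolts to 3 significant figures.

Full-scale range = 5.9 V − (-5.9 V) = 11.8 V. LSB = 11.8 V / 2^11 ≈ 5.762 mV.
(V_in − V_min)/LSB = (3.093006 − (-5.9)) × 2048/11.8 = 1560.8200 → nearest code k = 1561.
V_code = -5.9 + (1561/2048) × 11.8 = 3.094042969 V.
V_in − V_code = 3.093006 − (3.094042969) = −1.04 mV.

−1.04 mV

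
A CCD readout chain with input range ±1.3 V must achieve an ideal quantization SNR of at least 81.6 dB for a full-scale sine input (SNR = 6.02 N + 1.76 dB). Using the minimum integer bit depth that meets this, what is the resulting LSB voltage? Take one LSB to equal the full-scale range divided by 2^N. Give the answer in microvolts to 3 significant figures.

159 µV

Span: 1.3 V − (-1.3 V) = 2.6 V.
Required N = ⌈(81.6 − 1.76)/6.02⌉ = ⌈13.262⌉ = 14.
LSB = 2.6 V ÷ 2^14 = 2.6/16384 V = 159 µV.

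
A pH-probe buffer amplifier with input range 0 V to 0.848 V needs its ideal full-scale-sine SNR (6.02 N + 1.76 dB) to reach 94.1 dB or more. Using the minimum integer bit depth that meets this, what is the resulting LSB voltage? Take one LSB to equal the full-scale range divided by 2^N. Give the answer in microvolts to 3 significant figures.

12.9 µV

Span = 0.848 V.
Solving 6.02 N ≥ 94.1 − 1.76: N ≥ 15.339. Round up → N = 16.
One LSB is 0.848 V / 65536 = 12.9 µV.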